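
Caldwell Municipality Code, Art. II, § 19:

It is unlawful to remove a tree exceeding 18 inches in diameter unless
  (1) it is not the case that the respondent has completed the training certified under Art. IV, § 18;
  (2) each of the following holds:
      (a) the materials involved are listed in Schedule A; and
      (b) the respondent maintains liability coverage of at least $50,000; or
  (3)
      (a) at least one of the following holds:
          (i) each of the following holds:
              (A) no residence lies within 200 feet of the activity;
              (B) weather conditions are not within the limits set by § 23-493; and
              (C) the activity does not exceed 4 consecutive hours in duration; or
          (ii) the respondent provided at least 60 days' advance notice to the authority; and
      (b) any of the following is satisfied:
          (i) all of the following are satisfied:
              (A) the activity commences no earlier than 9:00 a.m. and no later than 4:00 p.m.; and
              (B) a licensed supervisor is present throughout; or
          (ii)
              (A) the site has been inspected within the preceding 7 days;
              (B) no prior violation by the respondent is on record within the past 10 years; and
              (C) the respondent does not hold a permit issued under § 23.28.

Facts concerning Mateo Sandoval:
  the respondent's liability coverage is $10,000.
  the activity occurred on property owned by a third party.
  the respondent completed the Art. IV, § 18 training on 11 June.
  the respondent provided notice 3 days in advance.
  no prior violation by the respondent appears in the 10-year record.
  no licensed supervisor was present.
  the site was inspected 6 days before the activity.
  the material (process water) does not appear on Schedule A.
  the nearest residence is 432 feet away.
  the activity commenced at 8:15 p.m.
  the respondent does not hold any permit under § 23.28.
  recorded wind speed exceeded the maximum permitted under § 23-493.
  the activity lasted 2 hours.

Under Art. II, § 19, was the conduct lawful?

(1) not (training certified) — not satisfied.
(a) Schedule A material — not met.
(b) coverage ≥ $50,000 — not met.
(2): F AND F → false.
(A) no residence in 200 ft — met.
(B) not (weather ok) — holds.
(C) ≤ 4 hrs duration — met.
So (i) is satisfied (T AND T AND T).
(ii) ≥60 days' notice — not satisfied.
(a) = T OR F = true.
(A) start within hours — not met.
(B) supervisor present — not met.
So (i) is not satisfied (F AND F).
(A) site inspected — satisfied.
(B) no prior violation — met.
(C) not (holds permit) — holds.
(ii) = T AND T AND T = true.
(b): F OR T → true.
(3): T AND T → true.
Overall = F OR F OR T = true.

Yes — lawful.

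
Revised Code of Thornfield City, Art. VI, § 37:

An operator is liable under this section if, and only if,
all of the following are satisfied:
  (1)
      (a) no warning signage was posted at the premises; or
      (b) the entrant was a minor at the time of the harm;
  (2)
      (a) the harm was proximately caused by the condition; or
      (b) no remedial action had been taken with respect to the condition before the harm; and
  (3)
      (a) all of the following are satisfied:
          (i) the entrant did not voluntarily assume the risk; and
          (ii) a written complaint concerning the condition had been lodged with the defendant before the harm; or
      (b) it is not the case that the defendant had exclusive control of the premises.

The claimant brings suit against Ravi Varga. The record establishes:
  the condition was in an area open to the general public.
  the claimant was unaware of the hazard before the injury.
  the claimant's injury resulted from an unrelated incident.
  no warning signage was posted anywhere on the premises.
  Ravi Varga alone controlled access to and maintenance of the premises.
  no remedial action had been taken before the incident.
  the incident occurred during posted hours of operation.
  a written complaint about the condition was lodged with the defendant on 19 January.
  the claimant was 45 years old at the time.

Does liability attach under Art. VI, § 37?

(a) no signage posted — met.
(b) entrant a minor — not satisfied.
So (1) is satisfied (T OR F).
(a) proximate cause — not met.
(b) no remedial action — holds.
So (2) is satisfied (F OR T).
(i) no assumed risk — met.
(ii) complaint lodged — holds.
So (a) is satisfied (T AND T).
(b) not (exclusive control) — not satisfied.
(3) = T OR F = true.
Overall: T AND T AND T → true.

Yes — liable.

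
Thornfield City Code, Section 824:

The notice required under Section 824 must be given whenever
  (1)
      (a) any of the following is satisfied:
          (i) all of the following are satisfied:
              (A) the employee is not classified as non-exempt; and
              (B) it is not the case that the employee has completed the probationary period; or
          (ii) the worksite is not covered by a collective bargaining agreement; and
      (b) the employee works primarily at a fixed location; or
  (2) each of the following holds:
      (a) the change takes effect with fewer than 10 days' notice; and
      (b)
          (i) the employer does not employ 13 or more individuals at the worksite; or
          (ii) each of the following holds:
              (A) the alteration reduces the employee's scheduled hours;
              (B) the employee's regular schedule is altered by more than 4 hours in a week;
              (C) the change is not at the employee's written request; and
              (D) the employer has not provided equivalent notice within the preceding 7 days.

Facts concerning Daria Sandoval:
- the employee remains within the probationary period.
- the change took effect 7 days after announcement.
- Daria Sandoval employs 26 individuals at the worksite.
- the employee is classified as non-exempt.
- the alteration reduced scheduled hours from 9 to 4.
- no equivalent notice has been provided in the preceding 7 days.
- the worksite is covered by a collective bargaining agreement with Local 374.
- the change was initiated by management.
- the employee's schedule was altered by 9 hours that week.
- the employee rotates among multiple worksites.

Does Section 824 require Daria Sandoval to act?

Yes — required.

(A) not (non-exempt) — not satisfied.
(B) not (past probation) — holds.
So (i) is not satisfied (F AND T).
(ii) no CBA — not met.
(a): F OR F → false.
(b) fixed location — not satisfied.
So (1) is not satisfied (F AND F).
(a) < 10 days' notice — holds.
(i) not (≥ 13 at site) — fails.
(A) hours reduced — satisfied.
(B) schedule shift > 4h — met.
(C) not employee-requested — holds.
(D) no recent notice — satisfied.
(ii): T AND T AND T AND T → true.
So (b) is satisfied (F OR T).
(2): T AND T → true.
So Overall is satisfied (F OR T).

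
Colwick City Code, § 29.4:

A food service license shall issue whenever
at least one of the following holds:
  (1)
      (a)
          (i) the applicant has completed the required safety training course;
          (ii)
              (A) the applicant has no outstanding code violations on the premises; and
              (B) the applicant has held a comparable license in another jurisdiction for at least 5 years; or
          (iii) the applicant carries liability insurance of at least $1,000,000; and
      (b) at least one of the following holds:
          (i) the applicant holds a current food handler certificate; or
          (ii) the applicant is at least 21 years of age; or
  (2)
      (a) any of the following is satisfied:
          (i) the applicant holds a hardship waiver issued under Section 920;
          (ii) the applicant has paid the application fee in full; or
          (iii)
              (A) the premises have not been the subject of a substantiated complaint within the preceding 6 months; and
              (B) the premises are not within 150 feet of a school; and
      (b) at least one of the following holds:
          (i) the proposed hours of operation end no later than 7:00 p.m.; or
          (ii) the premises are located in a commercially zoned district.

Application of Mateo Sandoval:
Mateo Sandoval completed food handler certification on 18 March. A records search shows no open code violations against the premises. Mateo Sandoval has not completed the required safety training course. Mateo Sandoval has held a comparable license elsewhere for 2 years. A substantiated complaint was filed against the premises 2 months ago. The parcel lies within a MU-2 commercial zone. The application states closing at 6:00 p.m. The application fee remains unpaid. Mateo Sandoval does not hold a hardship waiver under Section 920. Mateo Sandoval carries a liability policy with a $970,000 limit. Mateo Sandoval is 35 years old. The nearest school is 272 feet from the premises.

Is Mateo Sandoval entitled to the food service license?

(i) safety training — not satisfied.
(A) no code violations — satisfied.
(B) prior license ≥ 5 yr — not satisfied.
(ii): T AND F → false.
(iii) insurance ≥ $1,000,000 — not satisfied.
(a) = F OR F OR F = false.
(i) food handler cert. — satisfied.
(ii) age ≥ 21 — met.
(b): T OR T → true.
(1): F AND T → false.
(i) hardship waiver — not met.
(ii) fee paid — fails.
(A) no complaint in 6 mo. — not satisfied.
(B) ≥150 ft from school — met.
So (iii) is not satisfied (F AND T).
So (a) is not satisfied (F OR F OR F).
(i) closes by 7 p.m. — satisfied.
(ii) commercially zoned — satisfied.
(b) = T OR T = true.
So (2) is not satisfied (F AND T).
Overall: F OR F → false.

No — denied.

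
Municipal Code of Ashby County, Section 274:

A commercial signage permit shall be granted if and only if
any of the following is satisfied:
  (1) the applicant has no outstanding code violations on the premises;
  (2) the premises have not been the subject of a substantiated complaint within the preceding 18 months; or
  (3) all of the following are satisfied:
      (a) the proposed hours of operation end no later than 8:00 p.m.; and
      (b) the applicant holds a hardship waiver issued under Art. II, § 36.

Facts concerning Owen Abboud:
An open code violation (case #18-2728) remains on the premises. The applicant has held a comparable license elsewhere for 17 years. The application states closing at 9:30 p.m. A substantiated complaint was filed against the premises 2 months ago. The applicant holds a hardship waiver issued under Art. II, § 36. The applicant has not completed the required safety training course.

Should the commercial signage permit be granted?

No — denied.

(1) no code violations — fails.
(2) no complaint in 18 mo. — not met.
(a) closes by 8 p.m. — fails.
(b) hardship waiver — satisfied.
(3): F AND T → false.
Overall: F OR F OR F → false.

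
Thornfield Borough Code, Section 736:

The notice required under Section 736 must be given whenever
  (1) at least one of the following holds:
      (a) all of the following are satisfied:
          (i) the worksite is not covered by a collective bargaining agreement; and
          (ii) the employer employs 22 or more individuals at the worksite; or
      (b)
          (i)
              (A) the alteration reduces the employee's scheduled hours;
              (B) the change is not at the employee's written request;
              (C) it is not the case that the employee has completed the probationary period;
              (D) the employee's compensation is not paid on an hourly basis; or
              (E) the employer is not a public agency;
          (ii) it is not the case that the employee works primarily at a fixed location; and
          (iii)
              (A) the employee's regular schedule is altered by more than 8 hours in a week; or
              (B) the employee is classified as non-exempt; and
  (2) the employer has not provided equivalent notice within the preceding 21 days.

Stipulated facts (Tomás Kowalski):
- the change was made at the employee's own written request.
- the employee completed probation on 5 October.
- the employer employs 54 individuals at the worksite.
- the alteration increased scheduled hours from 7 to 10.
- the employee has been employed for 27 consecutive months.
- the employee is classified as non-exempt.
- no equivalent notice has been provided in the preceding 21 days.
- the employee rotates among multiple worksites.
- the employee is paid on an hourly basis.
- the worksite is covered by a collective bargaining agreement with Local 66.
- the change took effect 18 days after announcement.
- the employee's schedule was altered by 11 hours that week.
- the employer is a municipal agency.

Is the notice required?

(i) no CBA — not satisfied.
(ii) ≥ 22 at site — holds.
So (a) is not satisfied (F AND T).
(A) hours reduced — fails.
(B) not employee-requested — not satisfied.
(C) not (past probation) — fails.
(D) not (hourly-paid) — fails.
(E) not (public agency) — not met.
(i): F OR F OR F OR F OR F → false.
(ii) not (fixed location) — satisfied.
(A) schedule shift > 8h — met.
(B) non-exempt — satisfied.
(iii) = T OR T = true.
So (b) is not satisfied (F AND T AND T).
(1): F OR F → false.
(2) no recent notice — satisfied.
So Overall is not satisfied (F AND T).

No — not required.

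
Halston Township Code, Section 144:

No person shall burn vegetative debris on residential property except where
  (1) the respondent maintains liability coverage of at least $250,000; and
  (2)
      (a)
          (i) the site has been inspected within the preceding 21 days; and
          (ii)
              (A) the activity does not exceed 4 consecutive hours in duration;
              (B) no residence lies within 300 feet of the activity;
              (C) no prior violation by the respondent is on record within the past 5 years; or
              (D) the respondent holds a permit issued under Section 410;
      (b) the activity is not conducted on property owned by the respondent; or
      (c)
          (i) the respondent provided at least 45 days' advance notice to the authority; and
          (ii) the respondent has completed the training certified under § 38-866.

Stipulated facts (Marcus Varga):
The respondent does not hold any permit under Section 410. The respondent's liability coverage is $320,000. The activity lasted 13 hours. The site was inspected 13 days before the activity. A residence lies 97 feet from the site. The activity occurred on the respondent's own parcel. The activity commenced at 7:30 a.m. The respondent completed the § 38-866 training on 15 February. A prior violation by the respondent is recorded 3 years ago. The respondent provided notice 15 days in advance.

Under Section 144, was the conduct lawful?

No — unlawful.

(1) coverage ≥ $250,000 — met.
(i) site inspected — met.
(A) ≤ 4 hrs duration — fails.
(B) no residence in 300 ft — not met.
(C) no prior violation — not satisfied.
(D) holds permit — not met.
(ii): F OR F OR F OR F → false.
So (a) is not satisfied (T AND F).
(b) not (own property) — not met.
(i) ≥45 days' notice — fails.
(ii) training certified — met.
So (c) is not satisfied (F AND T).
So (2) is not satisfied (F OR F OR F).
Overall: T AND F → false.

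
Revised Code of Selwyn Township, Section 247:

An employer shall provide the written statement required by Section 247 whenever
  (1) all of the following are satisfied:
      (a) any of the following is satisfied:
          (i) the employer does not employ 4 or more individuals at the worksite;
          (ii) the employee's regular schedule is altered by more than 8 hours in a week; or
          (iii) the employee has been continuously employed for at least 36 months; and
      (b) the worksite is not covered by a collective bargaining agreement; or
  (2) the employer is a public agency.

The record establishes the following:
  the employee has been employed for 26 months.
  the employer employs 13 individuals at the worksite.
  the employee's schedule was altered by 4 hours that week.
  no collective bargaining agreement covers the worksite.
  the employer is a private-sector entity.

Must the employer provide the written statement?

No — not required.

(i) not (≥ 4 at site) — not met.
(ii) schedule shift > 8h — not met.
(iii) tenure ≥ 36 mo. — not met.
(a) = F OR F OR F = false.
(b) no CBA — met.
So (1) is not satisfied (F AND T).
(2) public agency — fails.
Overall: F OR F → false.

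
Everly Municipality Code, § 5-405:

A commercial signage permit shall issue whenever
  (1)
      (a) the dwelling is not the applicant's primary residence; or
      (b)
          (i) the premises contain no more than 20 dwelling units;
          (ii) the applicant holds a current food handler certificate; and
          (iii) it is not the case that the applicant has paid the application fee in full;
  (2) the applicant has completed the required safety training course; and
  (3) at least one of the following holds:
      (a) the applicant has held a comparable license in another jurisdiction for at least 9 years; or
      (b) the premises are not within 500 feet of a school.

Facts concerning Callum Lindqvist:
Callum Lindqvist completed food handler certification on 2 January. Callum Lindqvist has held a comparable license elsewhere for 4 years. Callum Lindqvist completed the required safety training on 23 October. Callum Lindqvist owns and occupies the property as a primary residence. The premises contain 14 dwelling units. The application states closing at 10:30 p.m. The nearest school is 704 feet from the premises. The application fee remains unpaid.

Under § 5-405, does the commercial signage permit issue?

Yes — granted.

(a) not (primary residence) — not met.
(i) ≤ 20 units — met.
(ii) food handler cert. — met.
(iii) not (fee paid) — met.
(b): T AND T AND T → true.
(1) = F OR T = true.
(2) safety training — satisfied.
(a) prior license ≥ 9 yr — fails.
(b) ≥500 ft from school — holds.
So (3) is satisfied (F OR T).
Overall: T AND T AND T → true.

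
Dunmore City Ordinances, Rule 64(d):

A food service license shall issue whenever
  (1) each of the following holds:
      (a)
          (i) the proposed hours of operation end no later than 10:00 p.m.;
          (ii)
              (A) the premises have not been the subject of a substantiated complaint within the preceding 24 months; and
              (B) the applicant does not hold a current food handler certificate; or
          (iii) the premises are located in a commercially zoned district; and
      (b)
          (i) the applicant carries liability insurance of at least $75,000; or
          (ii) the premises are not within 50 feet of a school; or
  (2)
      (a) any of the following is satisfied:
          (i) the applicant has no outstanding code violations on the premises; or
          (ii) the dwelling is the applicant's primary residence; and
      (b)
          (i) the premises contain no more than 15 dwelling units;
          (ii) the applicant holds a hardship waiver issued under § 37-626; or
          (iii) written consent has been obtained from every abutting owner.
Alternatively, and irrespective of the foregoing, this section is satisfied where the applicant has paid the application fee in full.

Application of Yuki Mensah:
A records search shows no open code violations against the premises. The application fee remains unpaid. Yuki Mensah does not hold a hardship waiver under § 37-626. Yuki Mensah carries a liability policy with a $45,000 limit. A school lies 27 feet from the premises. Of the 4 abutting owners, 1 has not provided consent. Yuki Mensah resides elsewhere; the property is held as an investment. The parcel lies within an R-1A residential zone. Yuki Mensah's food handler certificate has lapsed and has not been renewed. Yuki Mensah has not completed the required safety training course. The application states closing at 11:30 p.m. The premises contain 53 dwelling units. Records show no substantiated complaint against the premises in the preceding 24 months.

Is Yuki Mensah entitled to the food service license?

(i) closes by 10 p.m. — not satisfied.
(A) no complaint in 24 mo. — satisfied.
(B) not (food handler cert.) — met.
(ii) = T AND T = true.
(iii) commercially zoned — fails.
(a) = F OR T OR F = true.
(i) insurance ≥ $75,000 — fails.
(ii) ≥50 ft from school — not met.
(b) = F OR F = false.
(1): T AND F → false.
(i) no code violations — satisfied.
(ii) primary residence — not met.
So (a) is satisfied (T OR F).
(i) ≤ 15 units — fails.
(ii) hardship waiver — not met.
(iii) all abutters consent — not satisfied.
(b) = F OR F OR F = false.
(2) = T AND F = false.
Overall: F OR F → false.
Exception (fee paid) — not satisfied.
Result: main false OR exception false → false.

No — denied.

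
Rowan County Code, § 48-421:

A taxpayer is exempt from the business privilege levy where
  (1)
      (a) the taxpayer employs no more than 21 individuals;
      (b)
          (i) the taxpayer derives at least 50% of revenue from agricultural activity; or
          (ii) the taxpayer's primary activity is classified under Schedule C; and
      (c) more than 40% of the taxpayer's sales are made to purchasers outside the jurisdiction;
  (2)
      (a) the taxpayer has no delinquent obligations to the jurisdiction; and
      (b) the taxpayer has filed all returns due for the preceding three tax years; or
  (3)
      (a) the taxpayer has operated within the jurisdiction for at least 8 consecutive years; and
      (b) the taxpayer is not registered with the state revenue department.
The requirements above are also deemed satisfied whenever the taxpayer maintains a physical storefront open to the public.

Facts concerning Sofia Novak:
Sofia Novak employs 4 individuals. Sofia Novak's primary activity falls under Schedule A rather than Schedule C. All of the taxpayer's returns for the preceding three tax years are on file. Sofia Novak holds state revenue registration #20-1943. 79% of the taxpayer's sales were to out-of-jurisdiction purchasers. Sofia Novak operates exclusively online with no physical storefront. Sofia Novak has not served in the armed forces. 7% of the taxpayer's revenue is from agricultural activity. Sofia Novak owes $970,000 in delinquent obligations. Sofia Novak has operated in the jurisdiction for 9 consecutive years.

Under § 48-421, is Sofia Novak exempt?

(a) ≤ 21 employees — met.
(i) ≥50% agricultural — fails.
(ii) Schedule C activity — not satisfied.
So (b) is not satisfied (F OR F).
(c) >40% out-of-jur. sales — met.
(1) = T AND F AND T = false.
(a) no delinquency — fails.
(b) returns current — satisfied.
(2): F AND T → false.
(a) ≥ 8 yrs in jurisdiction — holds.
(b) not (state-registered) — fails.
So (3) is not satisfied (T AND F).
So Overall is not satisfied (F OR F OR F).
Exception (has storefront) — not satisfied.
Result: main false OR exception false → false.

No — not exempt.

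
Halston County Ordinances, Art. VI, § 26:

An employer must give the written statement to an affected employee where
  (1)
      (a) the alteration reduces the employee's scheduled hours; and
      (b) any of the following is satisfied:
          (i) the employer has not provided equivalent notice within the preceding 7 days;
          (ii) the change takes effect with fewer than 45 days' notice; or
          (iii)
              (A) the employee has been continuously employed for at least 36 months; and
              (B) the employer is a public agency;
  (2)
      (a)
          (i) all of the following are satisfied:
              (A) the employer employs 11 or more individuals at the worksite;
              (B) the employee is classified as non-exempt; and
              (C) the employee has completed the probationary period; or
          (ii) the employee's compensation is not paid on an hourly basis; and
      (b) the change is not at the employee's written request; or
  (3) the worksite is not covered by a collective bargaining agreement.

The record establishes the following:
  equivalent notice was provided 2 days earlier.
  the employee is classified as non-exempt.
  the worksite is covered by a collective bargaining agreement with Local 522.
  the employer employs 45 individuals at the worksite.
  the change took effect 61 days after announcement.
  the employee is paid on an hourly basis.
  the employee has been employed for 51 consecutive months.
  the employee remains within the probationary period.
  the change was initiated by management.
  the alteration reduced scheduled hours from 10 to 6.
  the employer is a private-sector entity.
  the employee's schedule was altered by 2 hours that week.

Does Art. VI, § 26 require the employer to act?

(a) hours reduced — satisfied.
(i) no recent notice — not met.
(ii) < 45 days' notice — not satisfied.
(A) tenure ≥ 36 mo. — satisfied.
(B) public agency — not satisfied.
So (iii) is not satisfied (T AND F).
So (b) is not satisfied (F OR F OR F).
(1) = T AND F = false.
(A) ≥ 11 at site — holds.
(B) non-exempt — satisfied.
(C) past probation — not satisfied.
(i) = T AND T AND F = false.
(ii) not (hourly-paid) — not satisfied.
(a): F OR F → false.
(b) not employee-requested — satisfied.
(2) = F AND T = false.
(3) no CBA — fails.
So Overall is not satisfied (F OR F OR F).

No — not required.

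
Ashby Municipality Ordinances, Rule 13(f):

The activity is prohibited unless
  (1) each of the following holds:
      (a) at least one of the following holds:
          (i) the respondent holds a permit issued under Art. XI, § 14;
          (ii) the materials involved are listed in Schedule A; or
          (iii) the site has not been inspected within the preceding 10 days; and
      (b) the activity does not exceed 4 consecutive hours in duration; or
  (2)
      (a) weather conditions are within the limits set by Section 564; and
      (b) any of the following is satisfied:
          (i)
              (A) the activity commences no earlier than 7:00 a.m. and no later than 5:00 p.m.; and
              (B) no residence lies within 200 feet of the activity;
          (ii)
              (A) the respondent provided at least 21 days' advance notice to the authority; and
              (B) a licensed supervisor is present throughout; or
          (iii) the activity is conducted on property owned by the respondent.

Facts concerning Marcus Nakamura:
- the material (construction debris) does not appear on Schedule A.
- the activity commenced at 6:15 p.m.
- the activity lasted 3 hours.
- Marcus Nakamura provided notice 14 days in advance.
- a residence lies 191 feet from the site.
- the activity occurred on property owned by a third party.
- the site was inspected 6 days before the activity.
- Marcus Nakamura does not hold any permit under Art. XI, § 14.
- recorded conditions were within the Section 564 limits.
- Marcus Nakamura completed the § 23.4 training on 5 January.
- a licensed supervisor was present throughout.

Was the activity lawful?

(i) holds permit — not satisfied.
(ii) Schedule A material — not met.
(iii) not (site inspected) — fails.
(a): F OR F OR F → false.
(b) ≤ 4 hrs duration — holds.
So (1) is not satisfied (F AND T).
(a) weather ok — holds.
(A) start within hours — not satisfied.
(B) no residence in 200 ft — fails.
So (i) is not satisfied (F AND F).
(A) ≥21 days' notice — not met.
(B) supervisor present — satisfied.
(ii): F AND T → false.
(iii) own property — fails.
(b): F OR F OR F → false.
(2) = T AND F = false.
Overall = F OR F = false.

No — unlawful.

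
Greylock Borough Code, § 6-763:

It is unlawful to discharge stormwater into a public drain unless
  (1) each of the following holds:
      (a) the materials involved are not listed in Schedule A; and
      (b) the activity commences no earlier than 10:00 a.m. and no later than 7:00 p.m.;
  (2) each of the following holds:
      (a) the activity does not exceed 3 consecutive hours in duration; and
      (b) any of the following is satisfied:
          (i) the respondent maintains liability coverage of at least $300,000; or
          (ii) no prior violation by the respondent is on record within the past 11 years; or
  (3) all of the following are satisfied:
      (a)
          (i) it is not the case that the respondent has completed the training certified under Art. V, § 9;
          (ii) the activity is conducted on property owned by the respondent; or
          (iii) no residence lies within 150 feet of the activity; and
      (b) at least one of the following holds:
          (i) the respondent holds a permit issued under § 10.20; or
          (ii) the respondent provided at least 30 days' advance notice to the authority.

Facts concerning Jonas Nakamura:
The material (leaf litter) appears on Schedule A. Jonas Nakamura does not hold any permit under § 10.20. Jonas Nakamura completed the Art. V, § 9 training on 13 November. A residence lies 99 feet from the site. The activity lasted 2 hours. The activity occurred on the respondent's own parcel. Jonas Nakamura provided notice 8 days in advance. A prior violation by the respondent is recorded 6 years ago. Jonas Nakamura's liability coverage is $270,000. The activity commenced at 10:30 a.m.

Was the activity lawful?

(a) not (Schedule A material) — not satisfied.
(b) start within hours — holds.
(1): F AND T → false.
(a) ≤ 3 hrs duration — satisfied.
(i) coverage ≥ $300,000 — not met.
(ii) no prior violation — not met.
(b): F OR F → false.
So (2) is not satisfied (T AND F).
(i) not (training certified) — not met.
(ii) own property — holds.
(iii) no residence in 150 ft — not satisfied.
(a) = F OR T OR F = true.
(i) holds permit — not met.
(ii) ≥30 days' notice — not met.
(b) = F OR F = false.
So (3) is not satisfied (T AND F).
Overall = F OR F OR F = false.

No — unlawful.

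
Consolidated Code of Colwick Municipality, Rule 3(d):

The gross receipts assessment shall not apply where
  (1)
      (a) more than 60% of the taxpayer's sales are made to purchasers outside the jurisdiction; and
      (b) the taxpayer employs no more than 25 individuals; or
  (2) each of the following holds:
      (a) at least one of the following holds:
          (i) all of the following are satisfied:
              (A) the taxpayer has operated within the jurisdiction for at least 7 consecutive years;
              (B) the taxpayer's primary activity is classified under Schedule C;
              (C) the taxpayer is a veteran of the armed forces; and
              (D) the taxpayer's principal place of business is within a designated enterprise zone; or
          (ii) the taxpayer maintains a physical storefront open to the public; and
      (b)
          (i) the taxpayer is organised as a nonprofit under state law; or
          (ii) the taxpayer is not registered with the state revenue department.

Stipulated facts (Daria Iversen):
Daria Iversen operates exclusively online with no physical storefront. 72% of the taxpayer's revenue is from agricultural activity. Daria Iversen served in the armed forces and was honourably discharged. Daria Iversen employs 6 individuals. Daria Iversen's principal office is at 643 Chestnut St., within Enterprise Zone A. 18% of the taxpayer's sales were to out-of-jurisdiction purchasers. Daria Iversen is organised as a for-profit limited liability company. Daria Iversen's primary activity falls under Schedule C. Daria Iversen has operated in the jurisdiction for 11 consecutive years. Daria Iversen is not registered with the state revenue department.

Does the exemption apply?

(a) >60% out-of-jur. sales — not satisfied.
(b) ≤ 25 employees — met.
(1) = F AND T = false.
(A) ≥ 7 yrs in jurisdiction — satisfied.
(B) Schedule C activity — satisfied.
(C) veteran — met.
(D) in enterprise zone — satisfied.
(i) = T AND T AND T AND T = true.
(ii) has storefront — fails.
(a) = T OR F = true.
(i) nonprofit — not satisfied.
(ii) not (state-registered) — met.
(b) = F OR T = true.
(2): T AND T → true.
Overall: F OR T → true.

Yes — exempt.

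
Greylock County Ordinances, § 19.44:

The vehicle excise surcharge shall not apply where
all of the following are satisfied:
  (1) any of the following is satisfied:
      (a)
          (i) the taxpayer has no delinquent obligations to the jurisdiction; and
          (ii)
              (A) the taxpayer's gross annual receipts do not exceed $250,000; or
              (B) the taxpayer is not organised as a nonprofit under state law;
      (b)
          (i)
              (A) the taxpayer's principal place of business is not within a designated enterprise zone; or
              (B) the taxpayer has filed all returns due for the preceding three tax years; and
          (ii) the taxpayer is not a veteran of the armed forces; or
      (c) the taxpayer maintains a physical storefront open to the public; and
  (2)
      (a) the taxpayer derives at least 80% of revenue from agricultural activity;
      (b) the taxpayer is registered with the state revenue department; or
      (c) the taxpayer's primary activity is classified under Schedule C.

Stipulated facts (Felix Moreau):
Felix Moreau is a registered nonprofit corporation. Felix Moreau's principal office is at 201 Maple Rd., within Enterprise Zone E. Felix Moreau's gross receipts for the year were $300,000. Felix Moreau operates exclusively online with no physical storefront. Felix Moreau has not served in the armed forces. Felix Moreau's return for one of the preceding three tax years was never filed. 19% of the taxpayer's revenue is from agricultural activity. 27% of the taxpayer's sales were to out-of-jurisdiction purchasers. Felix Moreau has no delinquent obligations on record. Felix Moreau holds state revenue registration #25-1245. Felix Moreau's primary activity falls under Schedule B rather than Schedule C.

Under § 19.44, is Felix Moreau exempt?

No — not exempt.

(i) no delinquency — satisfied.
(A) receipts ≤ $250,000 — not satisfied.
(B) not (nonprofit) — fails.
(ii) = F OR F = false.
(a) = T AND F = false.
(A) not (in enterprise zone) — fails.
(B) returns current — not met.
(i): F OR F → false.
(ii) not (veteran) — holds.
So (b) is not satisfied (F AND T).
(c) has storefront — fails.
(1): F OR F OR F → false.
(a) ≥80% agricultural — fails.
(b) state-registered — satisfied.
(c) Schedule C activity — fails.
(2): F OR T OR F → true.
So Overall is not satisfied (F AND T).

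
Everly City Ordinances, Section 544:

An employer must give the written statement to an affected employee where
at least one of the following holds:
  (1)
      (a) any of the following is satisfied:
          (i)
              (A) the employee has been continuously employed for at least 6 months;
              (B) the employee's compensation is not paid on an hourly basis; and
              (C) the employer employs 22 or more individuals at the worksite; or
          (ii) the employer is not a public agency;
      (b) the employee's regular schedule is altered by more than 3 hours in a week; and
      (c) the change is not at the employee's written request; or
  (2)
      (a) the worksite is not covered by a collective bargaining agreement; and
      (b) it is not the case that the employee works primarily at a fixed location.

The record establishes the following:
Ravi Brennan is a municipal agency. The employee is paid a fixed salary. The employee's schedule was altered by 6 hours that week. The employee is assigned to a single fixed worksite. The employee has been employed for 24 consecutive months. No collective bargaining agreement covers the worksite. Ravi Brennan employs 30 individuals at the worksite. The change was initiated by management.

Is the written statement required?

(A) tenure ≥ 6 mo. — holds.
(B) not (hourly-paid) — met.
(C) ≥ 22 at site — satisfied.
(i): T AND T AND T → true.
(ii) not (public agency) — fails.
So (a) is satisfied (T OR F).
(b) schedule shift > 3h — holds.
(c) not employee-requested — satisfied.
So (1) is satisfied (T AND T AND T).
(a) no CBA — satisfied.
(b) not (fixed location) — not satisfied.
(2) = T AND F = false.
Overall: T OR F → true.

Yes — required.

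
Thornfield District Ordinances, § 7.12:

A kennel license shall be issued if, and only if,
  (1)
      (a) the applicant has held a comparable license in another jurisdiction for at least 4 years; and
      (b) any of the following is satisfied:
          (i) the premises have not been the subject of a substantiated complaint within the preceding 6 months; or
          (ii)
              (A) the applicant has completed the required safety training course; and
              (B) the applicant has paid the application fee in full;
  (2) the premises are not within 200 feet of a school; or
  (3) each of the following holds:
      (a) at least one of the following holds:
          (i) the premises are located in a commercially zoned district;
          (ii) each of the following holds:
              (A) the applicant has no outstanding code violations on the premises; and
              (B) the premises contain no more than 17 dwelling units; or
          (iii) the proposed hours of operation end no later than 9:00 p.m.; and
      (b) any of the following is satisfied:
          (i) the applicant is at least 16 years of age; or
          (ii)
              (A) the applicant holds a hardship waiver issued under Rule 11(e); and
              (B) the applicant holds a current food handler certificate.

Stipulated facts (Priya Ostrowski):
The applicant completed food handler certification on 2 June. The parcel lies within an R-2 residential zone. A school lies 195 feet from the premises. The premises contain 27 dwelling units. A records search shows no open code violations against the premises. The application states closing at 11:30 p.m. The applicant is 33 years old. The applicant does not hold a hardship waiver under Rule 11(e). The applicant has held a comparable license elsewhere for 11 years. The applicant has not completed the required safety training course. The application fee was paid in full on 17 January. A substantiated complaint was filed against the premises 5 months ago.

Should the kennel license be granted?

(a) prior license ≥ 4 yr — holds.
(i) no complaint in 6 mo. — not satisfied.
(A) safety training — fails.
(B) fee paid — holds.
(ii): F AND T → false.
So (b) is not satisfied (F OR F).
So (1) is not satisfied (T AND F).
(2) ≥200 ft from school — not met.
(i) commercially zoned — fails.
(A) no code violations — met.
(B) ≤ 17 units — fails.
So (ii) is not satisfied (T AND F).
(iii) closes by 9 p.m. — not met.
So (a) is not satisfied (F OR F OR F).
(i) age ≥ 16 — satisfied.
(A) hardship waiver — not met.
(B) food handler cert. — satisfied.
(ii) = F AND T = false.
(b): T OR F → true.
(3) = F AND T = false.
Overall = F OR F OR F = false.

No — denied.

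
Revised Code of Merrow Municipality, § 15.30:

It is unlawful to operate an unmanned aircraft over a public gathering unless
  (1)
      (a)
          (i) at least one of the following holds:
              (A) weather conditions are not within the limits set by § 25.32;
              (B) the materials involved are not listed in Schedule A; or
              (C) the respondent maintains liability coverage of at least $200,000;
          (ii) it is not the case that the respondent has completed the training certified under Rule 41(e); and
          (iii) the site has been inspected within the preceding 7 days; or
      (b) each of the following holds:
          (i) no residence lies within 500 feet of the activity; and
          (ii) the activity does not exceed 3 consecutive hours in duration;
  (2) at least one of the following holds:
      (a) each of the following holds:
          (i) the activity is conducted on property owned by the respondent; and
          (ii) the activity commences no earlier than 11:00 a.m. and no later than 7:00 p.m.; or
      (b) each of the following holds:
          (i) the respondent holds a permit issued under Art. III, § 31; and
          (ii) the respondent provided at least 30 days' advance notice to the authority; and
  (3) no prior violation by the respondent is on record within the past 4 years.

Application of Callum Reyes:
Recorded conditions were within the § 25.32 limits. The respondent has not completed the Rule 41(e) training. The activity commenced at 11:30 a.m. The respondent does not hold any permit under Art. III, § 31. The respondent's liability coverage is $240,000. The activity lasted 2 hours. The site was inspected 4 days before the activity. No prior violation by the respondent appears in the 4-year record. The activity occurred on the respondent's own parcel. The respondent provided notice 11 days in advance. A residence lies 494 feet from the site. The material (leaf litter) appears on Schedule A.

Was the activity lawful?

Yes — lawful.

(A) not (weather ok) — fails.
(B) not (Schedule A material) — fails.
(C) coverage ≥ $200,000 — holds.
(i) = F OR F OR T = true.
(ii) not (training certified) — holds.
(iii) site inspected — holds.
(a) = T AND T AND T = true.
(i) no residence in 500 ft — not met.
(ii) ≤ 3 hrs duration — holds.
(b) = F AND T = false.
So (1) is satisfied (T OR F).
(i) own property — holds.
(ii) start within hours — holds.
So (a) is satisfied (T AND T).
(i) holds permit — not satisfied.
(ii) ≥30 days' notice — not met.
(b) = F AND F = false.
(2) = T OR F = true.
(3) no prior violation — met.
So Overall is satisfied (T AND T AND T).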